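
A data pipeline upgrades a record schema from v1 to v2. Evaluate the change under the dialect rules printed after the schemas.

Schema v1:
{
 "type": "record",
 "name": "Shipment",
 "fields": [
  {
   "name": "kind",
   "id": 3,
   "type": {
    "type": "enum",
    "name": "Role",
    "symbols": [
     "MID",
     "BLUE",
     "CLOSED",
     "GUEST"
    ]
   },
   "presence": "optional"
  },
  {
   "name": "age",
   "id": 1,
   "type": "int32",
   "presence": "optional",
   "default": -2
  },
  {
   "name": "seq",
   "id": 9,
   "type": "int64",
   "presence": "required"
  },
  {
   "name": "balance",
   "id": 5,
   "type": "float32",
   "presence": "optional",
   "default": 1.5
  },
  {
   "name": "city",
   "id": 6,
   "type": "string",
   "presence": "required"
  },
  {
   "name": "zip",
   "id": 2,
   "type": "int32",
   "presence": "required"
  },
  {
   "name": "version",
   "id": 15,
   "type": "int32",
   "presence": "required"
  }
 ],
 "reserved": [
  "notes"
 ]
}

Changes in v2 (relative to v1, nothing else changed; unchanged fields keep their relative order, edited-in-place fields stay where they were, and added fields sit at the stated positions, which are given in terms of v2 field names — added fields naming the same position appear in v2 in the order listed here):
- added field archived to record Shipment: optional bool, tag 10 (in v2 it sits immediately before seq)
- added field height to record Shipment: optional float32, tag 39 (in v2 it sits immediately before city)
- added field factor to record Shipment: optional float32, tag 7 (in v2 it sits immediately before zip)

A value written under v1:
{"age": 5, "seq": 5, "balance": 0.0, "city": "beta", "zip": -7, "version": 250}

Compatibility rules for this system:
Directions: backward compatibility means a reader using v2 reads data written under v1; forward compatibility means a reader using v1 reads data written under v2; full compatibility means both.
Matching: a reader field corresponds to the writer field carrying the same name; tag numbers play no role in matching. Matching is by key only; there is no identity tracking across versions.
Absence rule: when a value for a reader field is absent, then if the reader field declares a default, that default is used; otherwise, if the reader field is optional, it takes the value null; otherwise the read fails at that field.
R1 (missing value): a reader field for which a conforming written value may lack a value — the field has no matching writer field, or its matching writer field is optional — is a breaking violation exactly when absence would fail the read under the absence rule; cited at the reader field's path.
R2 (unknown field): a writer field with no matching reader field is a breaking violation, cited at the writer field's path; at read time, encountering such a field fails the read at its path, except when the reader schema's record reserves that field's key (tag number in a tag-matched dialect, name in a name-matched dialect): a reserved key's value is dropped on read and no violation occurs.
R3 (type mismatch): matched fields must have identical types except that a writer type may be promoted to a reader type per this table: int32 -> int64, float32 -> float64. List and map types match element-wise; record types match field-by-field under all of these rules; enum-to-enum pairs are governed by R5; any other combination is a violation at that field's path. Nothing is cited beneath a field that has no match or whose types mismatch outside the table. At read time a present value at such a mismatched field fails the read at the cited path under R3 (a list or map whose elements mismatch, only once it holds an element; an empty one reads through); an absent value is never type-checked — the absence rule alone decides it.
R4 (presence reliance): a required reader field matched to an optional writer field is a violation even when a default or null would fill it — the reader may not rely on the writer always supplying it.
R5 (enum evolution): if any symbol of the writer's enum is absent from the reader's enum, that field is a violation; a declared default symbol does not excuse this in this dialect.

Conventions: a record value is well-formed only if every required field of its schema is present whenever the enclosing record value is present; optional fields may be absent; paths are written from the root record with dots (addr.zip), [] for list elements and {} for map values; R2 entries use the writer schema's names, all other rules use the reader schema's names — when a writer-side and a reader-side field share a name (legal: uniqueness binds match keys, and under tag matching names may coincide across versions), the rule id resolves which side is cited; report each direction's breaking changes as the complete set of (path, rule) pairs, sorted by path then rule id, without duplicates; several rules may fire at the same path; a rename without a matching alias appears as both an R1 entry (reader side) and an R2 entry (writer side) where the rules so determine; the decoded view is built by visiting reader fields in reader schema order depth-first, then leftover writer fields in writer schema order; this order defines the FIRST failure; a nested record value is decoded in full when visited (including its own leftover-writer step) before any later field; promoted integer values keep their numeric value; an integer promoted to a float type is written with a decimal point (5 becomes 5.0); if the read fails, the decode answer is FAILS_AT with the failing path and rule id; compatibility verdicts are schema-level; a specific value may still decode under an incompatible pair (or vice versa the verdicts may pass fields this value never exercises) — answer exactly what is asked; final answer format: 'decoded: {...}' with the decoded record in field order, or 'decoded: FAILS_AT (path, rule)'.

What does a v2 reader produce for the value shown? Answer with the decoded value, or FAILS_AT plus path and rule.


arrows below run writer -> reader for Shipment
decode walk for Shipment under reader schema v2:
  kind := null (not supplied -> null)
  age := 5
  archived := null (not supplied -> null)
  seq := 5
  balance := 0.0
  height := null (not supplied -> null)
  city := "beta"
  factor := null (not supplied -> null)
  zip := -7
  version := 250
  => decoded: {"kind": null, "age": 5, "archived": null, "seq": 5, "balance": 0.0, "height": null, "city": "beta", "factor": null, "zip": -7, "version": 250}

decoded: {"kind": null, "age": 5, "archived": null, "seq": 5, "balance": 0.0, "height": null, "city": "beta", "factor": null, "zip": -7, "version": 250}


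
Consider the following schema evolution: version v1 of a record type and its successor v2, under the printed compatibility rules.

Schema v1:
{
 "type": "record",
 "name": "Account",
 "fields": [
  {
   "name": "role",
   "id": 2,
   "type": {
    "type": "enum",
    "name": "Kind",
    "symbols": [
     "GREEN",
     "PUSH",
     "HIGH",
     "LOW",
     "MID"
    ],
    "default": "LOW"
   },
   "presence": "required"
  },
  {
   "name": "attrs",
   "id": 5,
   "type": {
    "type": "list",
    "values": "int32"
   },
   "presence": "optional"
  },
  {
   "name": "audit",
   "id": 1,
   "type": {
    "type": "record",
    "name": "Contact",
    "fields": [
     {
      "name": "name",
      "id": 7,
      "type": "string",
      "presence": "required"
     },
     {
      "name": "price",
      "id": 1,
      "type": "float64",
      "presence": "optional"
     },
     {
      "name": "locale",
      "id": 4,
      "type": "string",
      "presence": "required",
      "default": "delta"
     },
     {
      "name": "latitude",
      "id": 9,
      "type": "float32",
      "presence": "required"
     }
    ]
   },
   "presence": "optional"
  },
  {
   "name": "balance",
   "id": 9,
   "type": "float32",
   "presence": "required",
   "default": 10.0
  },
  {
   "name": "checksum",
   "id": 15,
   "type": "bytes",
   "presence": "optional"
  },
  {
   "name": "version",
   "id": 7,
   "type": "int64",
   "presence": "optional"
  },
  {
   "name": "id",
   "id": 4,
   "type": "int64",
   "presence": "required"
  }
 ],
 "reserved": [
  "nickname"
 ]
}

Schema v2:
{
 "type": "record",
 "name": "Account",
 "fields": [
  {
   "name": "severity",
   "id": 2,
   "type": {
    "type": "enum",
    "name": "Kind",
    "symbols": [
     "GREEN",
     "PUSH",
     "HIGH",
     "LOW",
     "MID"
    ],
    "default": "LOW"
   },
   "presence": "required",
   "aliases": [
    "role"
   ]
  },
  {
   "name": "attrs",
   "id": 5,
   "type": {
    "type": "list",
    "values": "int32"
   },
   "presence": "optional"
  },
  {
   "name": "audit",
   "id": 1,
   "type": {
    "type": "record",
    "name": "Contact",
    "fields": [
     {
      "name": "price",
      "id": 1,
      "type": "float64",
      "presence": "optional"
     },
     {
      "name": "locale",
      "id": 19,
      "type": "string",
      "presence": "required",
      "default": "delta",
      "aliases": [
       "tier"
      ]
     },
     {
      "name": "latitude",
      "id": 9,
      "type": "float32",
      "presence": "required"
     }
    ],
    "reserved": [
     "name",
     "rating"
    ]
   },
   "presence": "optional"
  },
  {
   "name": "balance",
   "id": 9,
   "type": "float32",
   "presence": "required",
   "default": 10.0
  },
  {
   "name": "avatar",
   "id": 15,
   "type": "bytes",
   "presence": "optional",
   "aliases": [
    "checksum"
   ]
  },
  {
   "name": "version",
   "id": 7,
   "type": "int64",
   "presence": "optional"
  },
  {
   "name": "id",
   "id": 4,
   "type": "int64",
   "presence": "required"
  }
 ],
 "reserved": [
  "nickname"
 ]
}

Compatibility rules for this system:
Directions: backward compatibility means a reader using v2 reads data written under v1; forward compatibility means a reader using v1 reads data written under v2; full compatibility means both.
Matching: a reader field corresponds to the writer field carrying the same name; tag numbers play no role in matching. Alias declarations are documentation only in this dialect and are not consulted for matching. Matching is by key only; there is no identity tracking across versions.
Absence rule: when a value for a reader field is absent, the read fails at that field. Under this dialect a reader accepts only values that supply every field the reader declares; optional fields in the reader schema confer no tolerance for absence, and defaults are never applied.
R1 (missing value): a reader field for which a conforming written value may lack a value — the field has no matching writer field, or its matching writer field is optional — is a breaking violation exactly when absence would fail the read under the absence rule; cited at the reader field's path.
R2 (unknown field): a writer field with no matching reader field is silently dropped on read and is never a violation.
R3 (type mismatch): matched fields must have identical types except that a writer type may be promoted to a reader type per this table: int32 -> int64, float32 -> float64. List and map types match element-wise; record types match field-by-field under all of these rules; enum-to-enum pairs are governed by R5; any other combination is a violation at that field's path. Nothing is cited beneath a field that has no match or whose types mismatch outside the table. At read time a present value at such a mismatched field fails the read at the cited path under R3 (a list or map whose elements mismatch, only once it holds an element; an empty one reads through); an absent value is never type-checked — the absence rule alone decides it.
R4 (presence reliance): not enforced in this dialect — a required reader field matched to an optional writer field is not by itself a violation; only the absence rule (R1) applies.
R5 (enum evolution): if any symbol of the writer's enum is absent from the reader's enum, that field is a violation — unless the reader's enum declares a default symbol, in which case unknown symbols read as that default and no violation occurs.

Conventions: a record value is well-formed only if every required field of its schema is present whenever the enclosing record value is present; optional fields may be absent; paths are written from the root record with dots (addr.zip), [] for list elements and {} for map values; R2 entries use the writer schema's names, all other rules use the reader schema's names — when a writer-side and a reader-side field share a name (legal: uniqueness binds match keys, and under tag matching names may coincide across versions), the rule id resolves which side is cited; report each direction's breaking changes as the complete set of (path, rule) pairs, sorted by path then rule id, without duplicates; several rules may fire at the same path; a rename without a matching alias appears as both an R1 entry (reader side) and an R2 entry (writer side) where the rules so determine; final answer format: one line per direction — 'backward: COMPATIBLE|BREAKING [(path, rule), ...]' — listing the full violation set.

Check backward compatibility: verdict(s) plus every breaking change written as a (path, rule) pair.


each type pair in Account: writer, then reader
checking backward for Account: reader v2 against writer v1:
  severity: no writer match
  attrs: list<int32> -> list<int32>, writer optional; from attrs
  audit: Contact -> Contact, writer optional; from audit
  balance: float32 -> float32, writer required; from balance
  avatar: no writer match
  version: int64 -> int64, writer optional; from version
  id: int64 -> int64, writer required; from id
  writer role: unknown to reader
  writer checksum: unknown to reader
  audit.price: float64 -> float64, writer optional; from audit.price
  audit.locale: string -> string, writer required; from audit.locale
  audit.latitude: float32 -> float32, writer required; from audit.latitude
  writer audit.name: unknown to reader
  R1 fires at attrs
  R1 fires at audit
  R1 fires at audit.price
  R1 fires at avatar
  R1 fires at severity
  R1 fires at version
  backward on Account therefore BREAKING (6)
the rest of the Account diff is inert for this question:
  field locale in record Contact: tag 4 changed to 19 -> fires no rule on Account, leaving the asked answer as it is
  removed field name from record Contact (its key "name" joins the reserved list) -> affects forward compatibility only, which is not asked

backward: BREAKING [(attrs, R1), (audit, R1), (audit.price, R1), (avatar, R1), (severity, R1), (version, R1)]


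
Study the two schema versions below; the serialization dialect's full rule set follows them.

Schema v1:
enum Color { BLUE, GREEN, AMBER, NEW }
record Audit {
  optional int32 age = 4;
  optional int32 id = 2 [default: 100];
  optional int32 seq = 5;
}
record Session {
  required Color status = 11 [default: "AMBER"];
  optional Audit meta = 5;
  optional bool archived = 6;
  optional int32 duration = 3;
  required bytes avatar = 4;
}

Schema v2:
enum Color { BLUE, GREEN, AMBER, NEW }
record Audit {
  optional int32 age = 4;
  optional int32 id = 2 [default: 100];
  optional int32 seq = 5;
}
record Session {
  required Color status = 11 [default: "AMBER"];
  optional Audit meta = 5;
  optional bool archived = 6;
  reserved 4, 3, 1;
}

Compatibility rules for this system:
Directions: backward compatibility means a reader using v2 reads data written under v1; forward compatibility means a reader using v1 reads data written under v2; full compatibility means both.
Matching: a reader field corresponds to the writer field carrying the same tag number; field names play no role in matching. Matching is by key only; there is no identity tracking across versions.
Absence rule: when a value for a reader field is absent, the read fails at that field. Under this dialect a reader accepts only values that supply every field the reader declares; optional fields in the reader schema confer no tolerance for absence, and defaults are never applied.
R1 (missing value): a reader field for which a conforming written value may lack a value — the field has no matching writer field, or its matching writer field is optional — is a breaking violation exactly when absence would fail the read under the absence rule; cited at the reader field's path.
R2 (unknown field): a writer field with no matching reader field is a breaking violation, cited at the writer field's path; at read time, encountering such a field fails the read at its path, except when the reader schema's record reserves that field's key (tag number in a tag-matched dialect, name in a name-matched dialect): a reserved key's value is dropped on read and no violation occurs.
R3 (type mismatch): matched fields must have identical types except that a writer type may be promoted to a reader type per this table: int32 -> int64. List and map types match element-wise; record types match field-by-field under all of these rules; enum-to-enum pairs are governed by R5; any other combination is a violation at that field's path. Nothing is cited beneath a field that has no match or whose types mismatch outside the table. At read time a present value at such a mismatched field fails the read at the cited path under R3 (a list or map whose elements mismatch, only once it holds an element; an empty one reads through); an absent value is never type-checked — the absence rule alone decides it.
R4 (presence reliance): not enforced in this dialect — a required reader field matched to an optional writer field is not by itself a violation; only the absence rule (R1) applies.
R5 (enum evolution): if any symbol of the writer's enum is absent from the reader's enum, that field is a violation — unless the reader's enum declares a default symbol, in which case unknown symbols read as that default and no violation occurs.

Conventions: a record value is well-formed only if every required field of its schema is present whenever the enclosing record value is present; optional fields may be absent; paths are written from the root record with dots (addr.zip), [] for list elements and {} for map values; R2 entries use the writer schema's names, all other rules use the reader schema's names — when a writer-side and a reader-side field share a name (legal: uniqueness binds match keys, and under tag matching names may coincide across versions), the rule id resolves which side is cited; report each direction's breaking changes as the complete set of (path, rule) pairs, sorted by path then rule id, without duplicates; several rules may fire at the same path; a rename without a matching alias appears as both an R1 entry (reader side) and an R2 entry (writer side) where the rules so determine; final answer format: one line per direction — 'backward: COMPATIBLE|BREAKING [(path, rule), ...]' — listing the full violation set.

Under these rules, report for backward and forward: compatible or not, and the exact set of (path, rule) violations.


each type pair in Session: writer, then reader
backward pass over Session, reader schema v2, writer schema v1:
  status: paired with writer status (Color -> Color; writer required)
  meta: paired with writer meta (Audit -> Audit; writer optional)
  archived: paired with writer archived (bool -> bool; writer optional)
  duration (writer side), unknown to reader
  avatar (writer side), unknown to reader
  meta.age: paired with writer meta.age (int32 -> int32; writer optional)
  meta.id: paired with writer meta.id (int32 -> int32; writer optional)
  meta.seq: paired with writer meta.seq (int32 -> int32; writer optional)
  breaking: (archived, R1)
  breaking: (meta, R1)
  breaking: (meta.age, R1)
  breaking: (meta.id, R1)
  breaking: (meta.seq, R1)
  backward on Session therefore BREAKING (5)
forward pass over Session, reader schema v1, writer schema v2:
  status: paired with writer status (Color -> Color; writer required)
  meta: paired with writer meta (Audit -> Audit; writer optional)
  archived: paired with writer archived (bool -> bool; writer optional)
  duration has no writer counterpart
  avatar has no writer counterpart
  meta.age: paired with writer meta.age (int32 -> int32; writer optional)
  meta.id: paired with writer meta.id (int32 -> int32; writer optional)
  meta.seq: paired with writer meta.seq (int32 -> int32; writer optional)
  breaking: (archived, R1)
  breaking: (avatar, R1)
  breaking: (duration, R1)
  breaking: (meta, R1)
  breaking: (meta.age, R1)
  breaking: (meta.id, R1)
  breaking: (meta.seq, R1)
  forward on Session therefore BREAKING (7)

backward: BREAKING [(archived, R1), (meta, R1), (meta.age, R1), (meta.id, R1), (meta.seq, R1)]; forward: BREAKING [(archived, R1), (avatar, R1), (duration, R1), (meta, R1), (meta.age, R1), (meta.id, R1), (meta.seq, R1)]


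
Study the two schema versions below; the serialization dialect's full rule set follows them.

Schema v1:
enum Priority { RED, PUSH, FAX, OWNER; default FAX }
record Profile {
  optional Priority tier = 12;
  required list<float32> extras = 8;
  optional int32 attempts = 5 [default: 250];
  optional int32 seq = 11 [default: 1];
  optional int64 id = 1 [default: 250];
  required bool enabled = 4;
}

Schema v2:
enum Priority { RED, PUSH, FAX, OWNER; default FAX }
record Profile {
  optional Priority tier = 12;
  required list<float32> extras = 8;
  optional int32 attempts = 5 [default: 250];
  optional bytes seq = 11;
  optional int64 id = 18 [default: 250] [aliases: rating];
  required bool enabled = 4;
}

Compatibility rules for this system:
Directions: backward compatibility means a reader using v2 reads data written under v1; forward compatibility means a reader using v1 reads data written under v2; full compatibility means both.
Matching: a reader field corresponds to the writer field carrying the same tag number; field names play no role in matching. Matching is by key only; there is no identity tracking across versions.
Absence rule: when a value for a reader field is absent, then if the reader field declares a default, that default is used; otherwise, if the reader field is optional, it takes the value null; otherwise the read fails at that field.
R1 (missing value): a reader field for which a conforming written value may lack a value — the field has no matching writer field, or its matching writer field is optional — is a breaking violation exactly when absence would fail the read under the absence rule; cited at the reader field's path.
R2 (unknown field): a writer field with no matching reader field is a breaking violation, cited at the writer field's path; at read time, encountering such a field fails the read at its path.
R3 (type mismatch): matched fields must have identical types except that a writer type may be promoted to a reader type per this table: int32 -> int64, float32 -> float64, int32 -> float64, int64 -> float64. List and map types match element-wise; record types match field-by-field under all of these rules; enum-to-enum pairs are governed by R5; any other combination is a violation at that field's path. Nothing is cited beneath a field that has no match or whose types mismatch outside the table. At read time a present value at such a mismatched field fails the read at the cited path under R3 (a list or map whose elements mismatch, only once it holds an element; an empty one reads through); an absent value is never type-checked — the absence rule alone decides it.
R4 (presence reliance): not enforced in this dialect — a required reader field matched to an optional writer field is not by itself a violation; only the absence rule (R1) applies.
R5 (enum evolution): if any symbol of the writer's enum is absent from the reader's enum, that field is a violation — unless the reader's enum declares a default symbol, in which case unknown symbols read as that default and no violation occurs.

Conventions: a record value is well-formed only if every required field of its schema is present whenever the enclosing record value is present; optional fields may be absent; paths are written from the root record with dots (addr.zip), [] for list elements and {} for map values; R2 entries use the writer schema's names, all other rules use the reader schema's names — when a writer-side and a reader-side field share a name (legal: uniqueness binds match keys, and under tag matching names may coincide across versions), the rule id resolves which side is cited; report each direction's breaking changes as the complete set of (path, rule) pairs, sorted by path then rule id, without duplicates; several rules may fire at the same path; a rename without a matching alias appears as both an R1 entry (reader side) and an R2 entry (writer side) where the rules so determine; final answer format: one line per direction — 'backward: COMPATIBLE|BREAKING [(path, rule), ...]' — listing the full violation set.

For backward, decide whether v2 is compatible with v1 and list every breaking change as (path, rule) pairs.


backward: BREAKING [(id, R2), (seq, R3)]

the writer's type comes first in each Profile pair
backward pass over Profile, reader schema v2, writer schema v1:
  tier <- tier (Priority -> Priority, writer optional)
  extras <- extras (list<float32> -> list<float32>, writer required)
  attempts <- attempts (int32 -> int32, writer optional)
  seq <- seq (int32 -> bytes, writer optional)
  id has no writer counterpart
  enabled <- enabled (bool -> bool, writer required)
  leftover writer field: id
  violation R2 at id
  violation R3 at seq
  => 2 violation(s): backward is BREAKING for Profile


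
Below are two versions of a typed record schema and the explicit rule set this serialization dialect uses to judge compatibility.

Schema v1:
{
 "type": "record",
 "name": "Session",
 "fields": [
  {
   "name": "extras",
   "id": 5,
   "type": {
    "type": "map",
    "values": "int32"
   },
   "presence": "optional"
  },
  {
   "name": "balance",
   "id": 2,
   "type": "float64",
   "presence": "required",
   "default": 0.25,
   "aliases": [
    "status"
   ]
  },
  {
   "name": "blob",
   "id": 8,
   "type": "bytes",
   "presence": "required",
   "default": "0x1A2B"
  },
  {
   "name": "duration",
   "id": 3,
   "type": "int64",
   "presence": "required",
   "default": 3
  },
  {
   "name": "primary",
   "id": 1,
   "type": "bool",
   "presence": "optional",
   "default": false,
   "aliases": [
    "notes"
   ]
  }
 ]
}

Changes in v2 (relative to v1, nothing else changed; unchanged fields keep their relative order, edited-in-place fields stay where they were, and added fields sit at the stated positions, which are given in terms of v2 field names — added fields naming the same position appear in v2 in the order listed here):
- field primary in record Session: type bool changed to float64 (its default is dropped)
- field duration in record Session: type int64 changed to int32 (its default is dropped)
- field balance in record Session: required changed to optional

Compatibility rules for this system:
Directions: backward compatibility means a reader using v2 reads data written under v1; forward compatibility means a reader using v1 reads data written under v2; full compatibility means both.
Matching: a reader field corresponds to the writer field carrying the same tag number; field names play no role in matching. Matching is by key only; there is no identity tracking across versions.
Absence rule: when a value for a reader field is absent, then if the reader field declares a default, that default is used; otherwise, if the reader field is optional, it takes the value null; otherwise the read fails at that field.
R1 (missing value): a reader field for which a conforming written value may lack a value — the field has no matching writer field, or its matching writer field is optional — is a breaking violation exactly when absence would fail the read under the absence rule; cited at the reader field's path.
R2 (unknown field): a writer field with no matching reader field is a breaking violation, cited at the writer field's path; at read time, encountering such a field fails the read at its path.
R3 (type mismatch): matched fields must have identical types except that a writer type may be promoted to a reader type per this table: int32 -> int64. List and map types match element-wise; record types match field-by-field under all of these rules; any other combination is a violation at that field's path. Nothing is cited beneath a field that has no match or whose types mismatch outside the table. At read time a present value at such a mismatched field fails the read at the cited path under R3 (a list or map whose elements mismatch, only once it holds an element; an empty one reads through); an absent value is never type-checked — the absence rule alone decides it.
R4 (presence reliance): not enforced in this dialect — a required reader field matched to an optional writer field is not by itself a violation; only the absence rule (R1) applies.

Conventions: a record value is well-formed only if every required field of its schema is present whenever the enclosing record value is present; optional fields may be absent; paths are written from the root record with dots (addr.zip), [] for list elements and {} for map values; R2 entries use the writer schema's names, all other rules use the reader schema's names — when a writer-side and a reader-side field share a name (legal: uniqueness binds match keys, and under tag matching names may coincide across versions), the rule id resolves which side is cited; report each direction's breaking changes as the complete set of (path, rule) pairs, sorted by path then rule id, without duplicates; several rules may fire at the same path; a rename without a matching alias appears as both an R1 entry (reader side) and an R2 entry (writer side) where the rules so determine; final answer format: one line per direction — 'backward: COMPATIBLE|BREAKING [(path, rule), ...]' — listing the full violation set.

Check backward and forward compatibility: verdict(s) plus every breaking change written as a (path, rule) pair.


backward: BREAKING [(duration, R3), (primary, R3)]; forward: BREAKING [(primary, R3)]

in Session below, arrows point writer -> reader
backward analysis of Session with v2 as reader and v1 as writer:
  map<string, int32> -> map<string, int32>, writer optional: extras aligns to extras
  float64 -> float64, writer required: balance aligns to balance
  bytes -> bytes, writer required: blob aligns to blob
  int64 -> int32, writer required: duration aligns to duration
  bool -> float64, writer optional: primary aligns to primary
  R3 fires at duration
  R3 fires at primary
  backward on Session therefore BREAKING (2)
forward analysis of Session with v1 as reader and v2 as writer:
  map<string, int32> -> map<string, int32>, writer optional: extras aligns to extras
  float64 -> float64, writer optional: balance aligns to balance
  bytes -> bytes, writer required: blob aligns to blob
  int32 -> int64, writer required: duration aligns to duration
  float64 -> bool, writer optional: primary aligns to primary
  R3 fires at primary
  forward on Session therefore BREAKING (1)


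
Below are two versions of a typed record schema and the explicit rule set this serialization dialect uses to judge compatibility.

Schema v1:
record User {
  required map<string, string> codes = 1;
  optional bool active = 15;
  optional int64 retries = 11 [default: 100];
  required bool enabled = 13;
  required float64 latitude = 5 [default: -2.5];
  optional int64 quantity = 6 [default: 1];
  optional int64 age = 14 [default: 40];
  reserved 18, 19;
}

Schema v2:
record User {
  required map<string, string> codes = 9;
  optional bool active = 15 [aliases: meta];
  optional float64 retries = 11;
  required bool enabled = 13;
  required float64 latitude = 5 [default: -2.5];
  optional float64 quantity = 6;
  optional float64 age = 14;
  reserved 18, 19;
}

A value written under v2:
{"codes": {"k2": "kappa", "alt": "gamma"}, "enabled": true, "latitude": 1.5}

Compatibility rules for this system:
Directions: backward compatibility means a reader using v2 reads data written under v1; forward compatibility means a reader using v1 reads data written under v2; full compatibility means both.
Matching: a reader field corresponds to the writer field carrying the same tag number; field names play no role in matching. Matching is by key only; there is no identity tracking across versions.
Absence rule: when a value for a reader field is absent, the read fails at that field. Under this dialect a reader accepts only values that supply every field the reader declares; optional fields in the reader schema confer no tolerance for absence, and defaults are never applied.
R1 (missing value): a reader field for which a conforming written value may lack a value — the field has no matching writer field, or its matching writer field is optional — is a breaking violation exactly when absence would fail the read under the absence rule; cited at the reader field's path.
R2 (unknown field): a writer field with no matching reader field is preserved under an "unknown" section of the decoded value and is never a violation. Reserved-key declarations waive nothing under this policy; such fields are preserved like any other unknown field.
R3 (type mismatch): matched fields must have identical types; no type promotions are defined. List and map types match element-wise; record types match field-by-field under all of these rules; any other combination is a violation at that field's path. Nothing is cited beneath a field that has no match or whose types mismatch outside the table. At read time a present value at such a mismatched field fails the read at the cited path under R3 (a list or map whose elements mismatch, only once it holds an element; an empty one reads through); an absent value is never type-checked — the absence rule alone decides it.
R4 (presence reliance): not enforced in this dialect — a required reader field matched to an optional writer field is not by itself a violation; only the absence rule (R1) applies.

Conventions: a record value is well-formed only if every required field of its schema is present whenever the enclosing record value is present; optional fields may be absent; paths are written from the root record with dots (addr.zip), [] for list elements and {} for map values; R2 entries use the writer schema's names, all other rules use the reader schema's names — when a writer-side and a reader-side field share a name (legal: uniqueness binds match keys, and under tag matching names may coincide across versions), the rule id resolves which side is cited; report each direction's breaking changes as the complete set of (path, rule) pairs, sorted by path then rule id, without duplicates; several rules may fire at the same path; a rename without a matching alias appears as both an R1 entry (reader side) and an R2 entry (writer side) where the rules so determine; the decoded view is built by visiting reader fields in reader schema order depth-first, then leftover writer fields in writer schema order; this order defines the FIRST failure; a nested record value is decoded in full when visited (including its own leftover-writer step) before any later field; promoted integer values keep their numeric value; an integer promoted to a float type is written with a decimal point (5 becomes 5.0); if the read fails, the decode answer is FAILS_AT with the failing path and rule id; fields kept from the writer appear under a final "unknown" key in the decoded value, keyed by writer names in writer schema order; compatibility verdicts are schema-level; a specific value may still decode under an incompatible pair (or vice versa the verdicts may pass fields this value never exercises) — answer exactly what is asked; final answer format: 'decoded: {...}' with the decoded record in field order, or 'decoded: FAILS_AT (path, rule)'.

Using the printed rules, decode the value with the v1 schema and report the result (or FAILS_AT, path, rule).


the writer's type comes first in each User pair
migrating the User value to v1:
  read fails at codes under R1 (no fill)
  => FAILS_AT (codes, R1)
the rest of the User diff is inert for this question:
  field age in record User: type int64 changed to float64 (its default is dropped) -> shifts the User verdicts, not this decode
  field retries in record User: type int64 changed to float64 (its default is dropped) -> shifts the User verdicts, not this decode
  field quantity in record User: type int64 changed to float64 (its default is dropped) -> shifts the User verdicts, not this decode

decoded: FAILS_AT (codes, R1)


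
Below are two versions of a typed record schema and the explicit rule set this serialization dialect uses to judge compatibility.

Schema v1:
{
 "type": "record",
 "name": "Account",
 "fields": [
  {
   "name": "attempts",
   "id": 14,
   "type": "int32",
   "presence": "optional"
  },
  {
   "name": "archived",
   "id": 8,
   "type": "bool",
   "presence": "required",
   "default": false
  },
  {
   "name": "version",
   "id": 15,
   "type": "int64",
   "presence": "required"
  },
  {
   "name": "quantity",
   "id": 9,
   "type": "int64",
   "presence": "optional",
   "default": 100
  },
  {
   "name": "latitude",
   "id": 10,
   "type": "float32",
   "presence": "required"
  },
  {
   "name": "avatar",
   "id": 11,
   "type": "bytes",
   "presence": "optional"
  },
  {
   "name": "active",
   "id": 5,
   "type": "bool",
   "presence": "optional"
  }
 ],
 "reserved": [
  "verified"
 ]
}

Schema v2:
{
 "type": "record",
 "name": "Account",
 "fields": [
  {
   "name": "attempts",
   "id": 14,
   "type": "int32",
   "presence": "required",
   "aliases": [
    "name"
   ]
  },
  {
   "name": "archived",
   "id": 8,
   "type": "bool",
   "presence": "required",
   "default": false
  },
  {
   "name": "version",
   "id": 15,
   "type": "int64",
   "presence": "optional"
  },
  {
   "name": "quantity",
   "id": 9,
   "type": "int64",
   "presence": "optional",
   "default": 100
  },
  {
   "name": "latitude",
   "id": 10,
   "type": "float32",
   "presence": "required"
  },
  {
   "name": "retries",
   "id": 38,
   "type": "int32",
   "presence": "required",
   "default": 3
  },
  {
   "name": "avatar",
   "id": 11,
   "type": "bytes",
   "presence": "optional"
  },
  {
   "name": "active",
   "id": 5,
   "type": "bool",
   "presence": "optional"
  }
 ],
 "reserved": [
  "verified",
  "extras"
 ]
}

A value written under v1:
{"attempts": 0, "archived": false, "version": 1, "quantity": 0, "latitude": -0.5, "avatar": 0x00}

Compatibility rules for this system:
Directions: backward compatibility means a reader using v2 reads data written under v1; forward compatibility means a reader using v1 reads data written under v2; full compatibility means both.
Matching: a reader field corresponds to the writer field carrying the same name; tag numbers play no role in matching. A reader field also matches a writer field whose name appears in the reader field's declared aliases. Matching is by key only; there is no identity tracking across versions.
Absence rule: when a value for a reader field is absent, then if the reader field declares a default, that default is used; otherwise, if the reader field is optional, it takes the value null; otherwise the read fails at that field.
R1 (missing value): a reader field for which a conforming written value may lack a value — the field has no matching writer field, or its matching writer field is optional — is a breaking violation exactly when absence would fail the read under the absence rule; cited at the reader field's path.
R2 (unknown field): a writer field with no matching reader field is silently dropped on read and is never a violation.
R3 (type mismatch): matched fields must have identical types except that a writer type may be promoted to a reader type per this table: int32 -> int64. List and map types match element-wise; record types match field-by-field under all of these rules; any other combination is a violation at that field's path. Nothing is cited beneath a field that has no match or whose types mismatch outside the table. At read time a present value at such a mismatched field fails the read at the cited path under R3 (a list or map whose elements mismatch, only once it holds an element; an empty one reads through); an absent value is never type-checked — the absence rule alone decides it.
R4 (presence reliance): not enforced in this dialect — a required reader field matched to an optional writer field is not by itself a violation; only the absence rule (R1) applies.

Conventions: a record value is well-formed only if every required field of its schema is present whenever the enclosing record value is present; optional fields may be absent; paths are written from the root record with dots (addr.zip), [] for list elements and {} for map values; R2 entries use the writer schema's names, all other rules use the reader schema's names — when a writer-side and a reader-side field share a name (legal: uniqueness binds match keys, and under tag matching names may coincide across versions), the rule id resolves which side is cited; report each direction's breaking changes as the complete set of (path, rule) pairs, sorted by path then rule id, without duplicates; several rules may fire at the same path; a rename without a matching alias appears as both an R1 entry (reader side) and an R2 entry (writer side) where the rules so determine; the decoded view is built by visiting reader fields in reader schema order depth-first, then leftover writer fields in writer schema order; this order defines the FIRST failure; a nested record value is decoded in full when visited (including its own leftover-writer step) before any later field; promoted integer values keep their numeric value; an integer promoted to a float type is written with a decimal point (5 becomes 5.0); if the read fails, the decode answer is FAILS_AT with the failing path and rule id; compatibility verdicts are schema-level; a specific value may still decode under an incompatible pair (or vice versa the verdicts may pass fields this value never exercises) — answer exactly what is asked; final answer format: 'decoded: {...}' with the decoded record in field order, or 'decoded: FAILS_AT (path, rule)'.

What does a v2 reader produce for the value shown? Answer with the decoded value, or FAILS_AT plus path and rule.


the writer's type comes first in each Account pair
decoding the Account value with the v2 reader:
  attempts := 0
  archived := false
  version := 1
  quantity := 0
  latitude := -0.5
  retries := 3 (absent -> default)
  avatar := 0x00
  active := null (absent, optional -> null)
  => decoded: {"attempts": 0, "archived": false, "version": 1, "quantity": 0, "latitude": -0.5, "retries": 3, "avatar": 0x00, "active": null}
the rest of the Account diff is inert for this question:
  field version in record Account: required changed to optional -> schema-level compatibility only; this Account value's decode is unchanged
  field attempts in record Account: optional changed to required -> schema-level compatibility only; this Account value's decode is unchanged

decoded: {"attempts": 0, "archived": false, "version": 1, "quantity": 0, "latitude": -0.5, "retries": 3, "avatar": 0x00, "active": null}
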